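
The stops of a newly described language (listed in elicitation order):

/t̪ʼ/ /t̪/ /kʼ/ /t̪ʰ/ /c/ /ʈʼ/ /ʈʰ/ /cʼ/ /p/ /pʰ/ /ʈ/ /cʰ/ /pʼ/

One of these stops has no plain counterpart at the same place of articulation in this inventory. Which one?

Bilabial: /p/ ~ /pʰ/ ~ /pʼ/
Dental: /t̪/ ~ /t̪ʰ/ ~ /t̪ʼ/
Retroflex: /ʈ/ ~ /ʈʰ/ ~ /ʈʼ/
Palatal: /c/ ~ /cʰ/ ~ /cʼ/
Velar: only /kʼ/ (ejective); no plain partner.
So /kʼ/ is the unpaired segment.

/kʼ/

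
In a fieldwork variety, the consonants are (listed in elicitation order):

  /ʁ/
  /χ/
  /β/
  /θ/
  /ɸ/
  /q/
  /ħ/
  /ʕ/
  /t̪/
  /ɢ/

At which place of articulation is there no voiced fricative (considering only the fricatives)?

place of articulation  voiceless  voiced  
bilabial          ɸ         β       
dental            θ         —       
uvular            χ         ʁ       
pharyngeal        ħ         ʕ       
Every place of articulation has a voiced member except dental, where /ð/ would be expected.

dental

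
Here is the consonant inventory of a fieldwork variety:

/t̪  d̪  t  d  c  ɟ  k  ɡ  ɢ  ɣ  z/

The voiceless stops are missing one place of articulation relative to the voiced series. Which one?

uvular

Voiceless: /t̪/ (dental), /t/ (alveolar), /c/ (palatal), /k/ (velar).
Voiced: /d̪/ (dental), /d/ (alveolar), /ɟ/ (palatal), /ɡ/ (velar), /ɢ/ (uvular).
Every place of articulation has a voiceless member except uvular, where /q/ would be expected.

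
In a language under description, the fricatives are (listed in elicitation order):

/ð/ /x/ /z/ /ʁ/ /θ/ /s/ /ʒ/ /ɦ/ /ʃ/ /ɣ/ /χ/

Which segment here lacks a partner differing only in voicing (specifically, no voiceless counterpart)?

Dental: /θ/ ~ /ð/
Alveolar: /s/ ~ /z/
Postalveolar: /ʃ/ ~ /ʒ/
Velar: /x/ ~ /ɣ/
Uvular: /χ/ ~ /ʁ/
Glottal: only /ɦ/ (voiced); no voiceless partner.
So /ɦ/ is the unpaired segment.

/ɦ/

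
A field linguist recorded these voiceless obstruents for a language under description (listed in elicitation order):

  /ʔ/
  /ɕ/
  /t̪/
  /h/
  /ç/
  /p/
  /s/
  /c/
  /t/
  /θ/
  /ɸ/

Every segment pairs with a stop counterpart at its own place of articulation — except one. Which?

/ɕ/

Bilabial: /p/ ~ /ɸ/
Dental: /t̪/ ~ /θ/
Alveolar: /t/ ~ /s/
Palatal: /c/ ~ /ç/
Glottal: /ʔ/ ~ /h/
Alveolo-palatal: only /ɕ/ (fricative); no stop partner.
So /ɕ/ is the unpaired segment.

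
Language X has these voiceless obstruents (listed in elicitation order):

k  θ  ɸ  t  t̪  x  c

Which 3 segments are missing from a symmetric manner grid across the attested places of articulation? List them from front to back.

Stop: /t̪/ (dental), /t/ (alveolar), /c/ (palatal), /k/ (velar).
Fricative: /ɸ/ (bilabial), /θ/ (dental), /x/ (velar).
Gaps, from front to back: bilabial lacks stop (/p/); alveolar lacks fricative (/s/); palatal lacks fricative (/ç/).

/p/, /s/, /ç/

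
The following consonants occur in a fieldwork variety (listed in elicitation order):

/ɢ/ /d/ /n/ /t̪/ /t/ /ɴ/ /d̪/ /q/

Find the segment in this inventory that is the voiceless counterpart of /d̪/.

/t̪/

/d̪/ is a voiced dental stop.
The voiceless counterpart is a voiceless dental stop — in this inventory, /t̪/.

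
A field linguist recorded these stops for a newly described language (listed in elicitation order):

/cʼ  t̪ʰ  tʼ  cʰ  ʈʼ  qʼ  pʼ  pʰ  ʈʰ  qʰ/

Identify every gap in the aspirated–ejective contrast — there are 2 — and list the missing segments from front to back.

/t̪ʼ/, /tʰ/

place of articulation  aspirated  ejective
bilabial          pʰ        pʼ      
dental            t̪ʰ       —       
alveolar          —         tʼ      
retroflex         ʈʰ        ʈʼ      
palatal           cʰ        cʼ      
uvular            qʰ        qʼ      
Gaps, from front to back: dental lacks ejective (/t̪ʼ/); alveolar lacks aspirated (/tʰ/).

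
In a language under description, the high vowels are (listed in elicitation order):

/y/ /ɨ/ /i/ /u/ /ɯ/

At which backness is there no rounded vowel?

central

Unrounded: /i/ (front), /ɨ/ (central), /ɯ/ (back).
Rounded: /y/ (front), /u/ (back).
Every backness has a rounded member except central, where /ʉ/ would be expected.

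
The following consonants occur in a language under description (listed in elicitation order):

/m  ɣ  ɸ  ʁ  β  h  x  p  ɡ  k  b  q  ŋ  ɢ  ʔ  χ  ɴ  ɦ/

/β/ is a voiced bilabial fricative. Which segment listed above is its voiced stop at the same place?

The voiced stop at the same place is a voiced bilabial stop — in this inventory, /b/.

/b/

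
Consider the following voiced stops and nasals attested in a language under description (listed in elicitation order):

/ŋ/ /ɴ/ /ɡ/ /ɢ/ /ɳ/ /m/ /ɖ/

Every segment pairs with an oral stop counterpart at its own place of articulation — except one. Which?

Retroflex: /ɖ/ ~ /ɳ/
Velar: /ɡ/ ~ /ŋ/
Uvular: /ɢ/ ~ /ɴ/
Bilabial: only /m/ (nasal); no oral stop partner.
So /m/ is the unpaired segment.

/m/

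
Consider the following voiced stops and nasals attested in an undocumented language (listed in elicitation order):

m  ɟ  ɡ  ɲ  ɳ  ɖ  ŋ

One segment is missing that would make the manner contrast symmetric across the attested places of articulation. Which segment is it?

place of articulation  oral stop  nasal   
bilabial          —         m       
retroflex         ɖ         ɳ       
palatal           ɟ         ɲ       
velar             ɡ         ŋ       
The bilabial row has no oral stop member, so the gap is the bilabial oral stop /b/.

/b/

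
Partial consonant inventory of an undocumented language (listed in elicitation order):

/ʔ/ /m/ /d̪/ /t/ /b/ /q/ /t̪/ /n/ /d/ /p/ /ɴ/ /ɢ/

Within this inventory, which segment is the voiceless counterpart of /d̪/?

/d̪/ is a voiced dental stop.
The voiceless counterpart is a voiceless dental stop — in this inventory, /t̪/.

/t̪/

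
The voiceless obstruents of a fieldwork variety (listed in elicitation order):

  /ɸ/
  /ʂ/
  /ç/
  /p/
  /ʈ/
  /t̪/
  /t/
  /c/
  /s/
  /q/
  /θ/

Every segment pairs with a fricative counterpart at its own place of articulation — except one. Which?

/q/

Bilabial: /p/ ~ /ɸ/
Dental: /t̪/ ~ /θ/
Alveolar: /t/ ~ /s/
Retroflex: /ʈ/ ~ /ʂ/
Palatal: /c/ ~ /ç/
Uvular: only /q/ (stop); no fricative partner.
So /q/ is the unpaired segment.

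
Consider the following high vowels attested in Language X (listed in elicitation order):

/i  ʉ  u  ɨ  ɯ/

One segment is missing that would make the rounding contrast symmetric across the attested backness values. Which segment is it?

/y/

backness          unrounded  rounded 
front             i         —       
central           ɨ         ʉ       
back              ɯ         u       
The front row has no rounded member, so the gap is the front rounded vowel /y/.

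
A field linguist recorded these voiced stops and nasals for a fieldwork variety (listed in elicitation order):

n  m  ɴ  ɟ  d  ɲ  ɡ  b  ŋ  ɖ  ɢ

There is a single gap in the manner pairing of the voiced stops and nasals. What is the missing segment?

bilabial: oral stop /b/, nasal /m/.
alveolar: oral stop /d/, nasal /n/.
retroflex: oral stop /ɖ/, nasal —.
palatal: oral stop /ɟ/, nasal /ɲ/.
velar: oral stop /ɡ/, nasal /ŋ/.
uvular: oral stop /ɢ/, nasal /ɴ/.
The retroflex row has no nasal member, so the gap is the retroflex nasal /ɳ/.

/ɳ/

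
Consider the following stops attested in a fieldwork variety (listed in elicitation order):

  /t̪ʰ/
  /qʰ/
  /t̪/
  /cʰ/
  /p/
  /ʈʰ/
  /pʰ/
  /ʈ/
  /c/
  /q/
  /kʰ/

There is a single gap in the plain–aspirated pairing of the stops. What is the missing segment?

Plain: /p/ (bilabial), /t̪/ (dental), /ʈ/ (retroflex), /c/ (palatal), /q/ (uvular).
Aspirated: /pʰ/ (bilabial), /t̪ʰ/ (dental), /ʈʰ/ (retroflex), /cʰ/ (palatal), /kʰ/ (velar), /qʰ/ (uvular).
The velar row has no plain member, so the gap is the plain velar stop /k/.

/k/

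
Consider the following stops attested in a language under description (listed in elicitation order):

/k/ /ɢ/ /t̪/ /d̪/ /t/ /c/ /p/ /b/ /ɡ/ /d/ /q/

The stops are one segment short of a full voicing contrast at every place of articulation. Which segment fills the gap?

place of articulation  voiceless  voiced  
bilabial          p         b       
dental            t̪        d̪      
alveolar          t         d       
palatal           c         —       
velar             k         ɡ       
uvular            q         ɢ       
The palatal row has no voiced member, so the gap is the voiced palatal stop /ɟ/.

/ɟ/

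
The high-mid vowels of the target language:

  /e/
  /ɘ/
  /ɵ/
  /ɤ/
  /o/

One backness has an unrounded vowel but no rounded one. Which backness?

Unrounded: /e/ (front), /ɘ/ (central), /ɤ/ (back).
Rounded: /ɵ/ (central), /o/ (back).
Every backness has a rounded member except front, where /ø/ would be expected.

front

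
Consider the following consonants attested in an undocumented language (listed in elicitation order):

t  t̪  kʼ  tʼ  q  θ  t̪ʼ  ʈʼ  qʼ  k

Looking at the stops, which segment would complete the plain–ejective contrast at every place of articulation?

dental: plain /t̪/, ejective /t̪ʼ/.
alveolar: plain /t/, ejective /tʼ/.
retroflex: plain —, ejective /ʈʼ/.
velar: plain /k/, ejective /kʼ/.
uvular: plain /q/, ejective /qʼ/.
The retroflex row has no plain member, so the gap is the plain retroflex stop /ʈ/.

/ʈ/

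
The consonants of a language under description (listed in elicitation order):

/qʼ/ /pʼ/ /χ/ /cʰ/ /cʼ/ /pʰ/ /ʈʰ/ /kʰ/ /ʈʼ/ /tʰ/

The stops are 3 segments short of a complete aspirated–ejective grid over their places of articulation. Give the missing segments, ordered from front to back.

/tʼ/, /kʼ/, /qʰ/

place of articulation  aspirated  ejective
bilabial          pʰ        pʼ      
alveolar          tʰ        —       
retroflex         ʈʰ        ʈʼ      
palatal           cʰ        cʼ      
velar             kʰ        —       
uvular            —         qʼ      
Gaps, from front to back: alveolar lacks ejective (/tʼ/); velar lacks ejective (/kʼ/); uvular lacks aspirated (/qʰ/).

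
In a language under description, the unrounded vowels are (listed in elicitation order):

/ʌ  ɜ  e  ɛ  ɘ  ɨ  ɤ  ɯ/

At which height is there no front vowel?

high: front —, central /ɨ/, back /ɯ/.
high-mid: front /e/, central /ɘ/, back /ɤ/.
low-mid: front /ɛ/, central /ɜ/, back /ʌ/.
Every height has a front member except high, where /i/ would be expected.

high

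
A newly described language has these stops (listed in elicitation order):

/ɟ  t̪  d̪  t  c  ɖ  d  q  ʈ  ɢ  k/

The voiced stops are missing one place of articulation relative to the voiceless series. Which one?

velar

Voiceless: /t̪/ (dental), /t/ (alveolar), /ʈ/ (retroflex), /c/ (palatal), /k/ (velar), /q/ (uvular).
Voiced: /d̪/ (dental), /d/ (alveolar), /ɖ/ (retroflex), /ɟ/ (palatal), /ɢ/ (uvular).
Every place of articulation has a voiced member except velar, where /ɡ/ would be expected.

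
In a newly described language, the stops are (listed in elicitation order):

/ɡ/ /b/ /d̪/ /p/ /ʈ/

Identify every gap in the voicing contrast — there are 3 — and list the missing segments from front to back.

/t̪/, /ɖ/, /k/

place of articulation  voiceless  voiced  
bilabial          p         b       
dental            —         d̪      
retroflex         ʈ         —       
velar             —         ɡ       
Gaps, from front to back: dental lacks voiceless (/t̪/); retroflex lacks voiced (/ɖ/); velar lacks voiceless (/k/).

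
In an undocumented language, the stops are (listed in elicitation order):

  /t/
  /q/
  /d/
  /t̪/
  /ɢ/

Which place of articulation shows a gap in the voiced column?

dental

place of articulation  voiceless  voiced  
dental            t̪        —       
alveolar          t         d       
uvular            q         ɢ       
Every place of articulation has a voiced member except dental, where /d̪/ would be expected.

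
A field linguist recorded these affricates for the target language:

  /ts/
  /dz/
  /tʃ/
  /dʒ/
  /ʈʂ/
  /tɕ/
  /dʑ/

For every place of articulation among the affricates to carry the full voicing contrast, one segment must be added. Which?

place of articulation  voiceless  voiced  
alveolar          ts        dz      
postalveolar      tʃ        dʒ      
retroflex         ʈʂ        —       
alveolo-palatal   tɕ        dʑ      
The retroflex row has no voiced member, so the gap is the voiced retroflex affricate /ɖʐ/.

/ɖʐ/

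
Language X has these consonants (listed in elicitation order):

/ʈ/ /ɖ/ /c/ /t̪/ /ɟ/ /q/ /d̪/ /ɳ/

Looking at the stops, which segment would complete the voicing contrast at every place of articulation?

/ɢ/

place of articulation  voiceless  voiced  
dental            t̪        d̪      
retroflex         ʈ         ɖ       
palatal           c         ɟ       
uvular            q         —       
The uvular row has no voiced member, so the gap is the voiced uvular stop /ɢ/.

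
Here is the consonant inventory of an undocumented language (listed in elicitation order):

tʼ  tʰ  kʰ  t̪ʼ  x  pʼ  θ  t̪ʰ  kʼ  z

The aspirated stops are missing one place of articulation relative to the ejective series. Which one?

bilabial

place of articulation  aspirated  ejective
bilabial          —         pʼ      
dental            t̪ʰ       t̪ʼ     
alveolar          tʰ        tʼ      
velar             kʰ        kʼ      
Every place of articulation has an aspirated member except bilabial, where /pʰ/ would be expected.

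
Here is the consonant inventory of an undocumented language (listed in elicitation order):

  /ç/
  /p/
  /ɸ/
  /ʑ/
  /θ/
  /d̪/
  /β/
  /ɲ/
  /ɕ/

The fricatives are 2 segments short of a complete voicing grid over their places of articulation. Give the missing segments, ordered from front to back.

place of articulation  voiceless  voiced  
bilabial          ɸ         β       
dental            θ         —       
alveolo-palatal   ɕ         ʑ       
palatal           ç         —       
Gaps, from front to back: dental lacks voiced (/ð/); palatal lacks voiced (/ʝ/).

/ð/, /ʝ/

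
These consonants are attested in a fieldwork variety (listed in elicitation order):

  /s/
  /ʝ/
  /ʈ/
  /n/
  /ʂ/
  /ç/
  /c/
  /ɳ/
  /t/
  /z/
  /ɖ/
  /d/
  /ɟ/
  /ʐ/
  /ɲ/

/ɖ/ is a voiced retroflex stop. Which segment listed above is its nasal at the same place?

/ɳ/

The nasal at the same place is a retroflex nasal — in this inventory, /ɳ/.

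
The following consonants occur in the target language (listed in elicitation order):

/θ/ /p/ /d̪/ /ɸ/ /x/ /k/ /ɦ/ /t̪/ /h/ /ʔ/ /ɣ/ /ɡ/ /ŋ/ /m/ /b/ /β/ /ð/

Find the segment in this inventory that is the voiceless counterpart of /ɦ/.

/ɦ/ is a voiced glottal fricative.
The voiceless counterpart is a voiceless glottal fricative — in this inventory, /h/.

/h/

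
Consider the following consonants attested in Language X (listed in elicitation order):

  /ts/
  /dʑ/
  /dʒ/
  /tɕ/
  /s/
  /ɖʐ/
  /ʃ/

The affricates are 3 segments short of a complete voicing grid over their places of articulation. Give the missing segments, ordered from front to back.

/dz/, /tʃ/, /ʈʂ/

place of articulation  voiceless  voiced  
alveolar          ts        —       
postalveolar      —         dʒ      
retroflex         —         ɖʐ      
alveolo-palatal   tɕ        dʑ      
Gaps, from front to back: alveolar lacks voiced (/dz/); postalveolar lacks voiceless (/tʃ/); retroflex lacks voiceless (/ʈʂ/).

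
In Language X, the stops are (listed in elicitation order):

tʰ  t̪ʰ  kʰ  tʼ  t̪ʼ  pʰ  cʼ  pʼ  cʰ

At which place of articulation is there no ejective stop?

bilabial: aspirated /pʰ/, ejective /pʼ/.
dental: aspirated /t̪ʰ/, ejective /t̪ʼ/.
alveolar: aspirated /tʰ/, ejective /tʼ/.
palatal: aspirated /cʰ/, ejective /cʼ/.
velar: aspirated /kʰ/, ejective —.
Every place of articulation has an ejective member except velar, where /kʼ/ would be expected.

velar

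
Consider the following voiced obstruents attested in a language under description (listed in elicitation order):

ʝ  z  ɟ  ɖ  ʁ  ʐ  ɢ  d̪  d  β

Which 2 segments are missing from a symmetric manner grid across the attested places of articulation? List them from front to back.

bilabial: stop —, fricative /β/.
dental: stop /d̪/, fricative —.
alveolar: stop /d/, fricative /z/.
retroflex: stop /ɖ/, fricative /ʐ/.
palatal: stop /ɟ/, fricative /ʝ/.
uvular: stop /ɢ/, fricative /ʁ/.
Gaps, from front to back: bilabial lacks stop (/b/); dental lacks fricative (/ð/).

/b/, /ð/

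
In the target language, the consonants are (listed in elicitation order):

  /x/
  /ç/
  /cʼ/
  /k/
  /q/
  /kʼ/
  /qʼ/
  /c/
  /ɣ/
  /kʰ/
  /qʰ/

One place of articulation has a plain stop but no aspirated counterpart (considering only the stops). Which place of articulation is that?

palatal

place of articulation  plain     aspirated  ejective
palatal           c         —         cʼ      
velar             k         kʰ        kʼ      
uvular            q         qʰ        qʼ      
Every place of articulation has an aspirated member except palatal, where /cʰ/ would be expected.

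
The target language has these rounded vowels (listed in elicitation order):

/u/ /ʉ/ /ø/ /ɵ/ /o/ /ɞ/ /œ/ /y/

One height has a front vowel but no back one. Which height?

low-mid

high: front /y/, central /ʉ/, back /u/.
high-mid: front /ø/, central /ɵ/, back /o/.
low-mid: front /œ/, central /ɞ/, back —.
Every height has a back member except low-mid, where /ɔ/ would be expected.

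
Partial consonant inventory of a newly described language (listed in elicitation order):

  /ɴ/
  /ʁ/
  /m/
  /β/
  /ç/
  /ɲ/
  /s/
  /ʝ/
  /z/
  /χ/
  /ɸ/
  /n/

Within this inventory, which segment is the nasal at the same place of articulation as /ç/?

/ç/ is a voiceless palatal fricative.
The nasal at the same place is a palatal nasal — in this inventory, /ɲ/.

/ɲ/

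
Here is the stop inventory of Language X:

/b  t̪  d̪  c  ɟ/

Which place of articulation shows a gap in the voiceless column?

bilabial

place of articulation  voiceless  voiced  
bilabial          —         b       
dental            t̪        d̪      
palatal           c         ɟ       
Every place of articulation has a voiceless member except bilabial, where /p/ would be expected.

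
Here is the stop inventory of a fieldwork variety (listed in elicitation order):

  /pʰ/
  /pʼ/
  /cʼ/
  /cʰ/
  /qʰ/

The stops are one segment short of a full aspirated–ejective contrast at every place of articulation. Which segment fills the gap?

/qʼ/

bilabial: aspirated /pʰ/, ejective /pʼ/.
palatal: aspirated /cʰ/, ejective /cʼ/.
uvular: aspirated /qʰ/, ejective —.
The uvular row has no ejective member, so the gap is the ejective uvular stop /qʼ/.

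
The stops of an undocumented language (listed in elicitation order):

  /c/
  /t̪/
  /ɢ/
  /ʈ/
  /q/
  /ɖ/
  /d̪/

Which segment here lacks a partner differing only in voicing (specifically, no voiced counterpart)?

Dental: /t̪/ ~ /d̪/
Retroflex: /ʈ/ ~ /ɖ/
Uvular: /q/ ~ /ɢ/
Palatal: only /c/ (voiceless); no voiced partner.
So /c/ is the unpaired segment.

/c/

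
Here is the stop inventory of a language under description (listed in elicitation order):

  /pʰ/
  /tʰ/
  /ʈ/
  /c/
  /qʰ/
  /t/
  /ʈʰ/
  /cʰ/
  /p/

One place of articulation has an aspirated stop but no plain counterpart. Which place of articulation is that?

Plain: /p/ (bilabial), /t/ (alveolar), /ʈ/ (retroflex), /c/ (palatal).
Aspirated: /pʰ/ (bilabial), /tʰ/ (alveolar), /ʈʰ/ (retroflex), /cʰ/ (palatal), /qʰ/ (uvular).
Every place of articulation has a plain member except uvular, where /q/ would be expected.

uvular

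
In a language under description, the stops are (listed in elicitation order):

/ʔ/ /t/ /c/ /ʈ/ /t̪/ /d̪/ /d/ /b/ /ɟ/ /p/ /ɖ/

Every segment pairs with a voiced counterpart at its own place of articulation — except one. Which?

/ʔ/

Bilabial: /p/ ~ /b/
Dental: /t̪/ ~ /d̪/
Alveolar: /t/ ~ /d/
Retroflex: /ʈ/ ~ /ɖ/
Palatal: /c/ ~ /ɟ/
Glottal: only /ʔ/ (voiceless); no voiced partner.
So /ʔ/ is the unpaired segment.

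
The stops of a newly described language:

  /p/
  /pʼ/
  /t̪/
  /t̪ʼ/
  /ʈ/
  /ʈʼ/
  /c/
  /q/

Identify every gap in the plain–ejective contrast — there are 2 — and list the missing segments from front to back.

/cʼ/, /qʼ/

bilabial: plain /p/, ejective /pʼ/.
dental: plain /t̪/, ejective /t̪ʼ/.
retroflex: plain /ʈ/, ejective /ʈʼ/.
palatal: plain /c/, ejective —.
uvular: plain /q/, ejective —.
Gaps, from front to back: palatal lacks ejective (/cʼ/); uvular lacks ejective (/qʼ/).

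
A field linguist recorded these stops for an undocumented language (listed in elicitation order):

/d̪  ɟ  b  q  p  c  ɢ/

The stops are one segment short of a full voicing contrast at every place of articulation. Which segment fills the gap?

bilabial: voiceless /p/, voiced /b/.
dental: voiceless —, voiced /d̪/.
palatal: voiceless /c/, voiced /ɟ/.
uvular: voiceless /q/, voiced /ɢ/.
The dental row has no voiceless member, so the gap is the voiceless dental stop /t̪/.

/t̪/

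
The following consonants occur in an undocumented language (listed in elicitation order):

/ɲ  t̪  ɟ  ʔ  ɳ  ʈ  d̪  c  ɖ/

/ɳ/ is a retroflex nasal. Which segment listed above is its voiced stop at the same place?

The voiced stop at the same place is a voiced retroflex stop — in this inventory, /ɖ/.

/ɖ/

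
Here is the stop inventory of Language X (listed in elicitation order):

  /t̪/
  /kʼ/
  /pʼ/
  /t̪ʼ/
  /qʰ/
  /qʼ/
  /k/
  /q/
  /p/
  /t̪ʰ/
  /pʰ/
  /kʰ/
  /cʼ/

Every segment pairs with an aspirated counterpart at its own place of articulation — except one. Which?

/cʼ/

Bilabial: /p/ ~ /pʰ/ ~ /pʼ/
Dental: /t̪/ ~ /t̪ʰ/ ~ /t̪ʼ/
Velar: /k/ ~ /kʰ/ ~ /kʼ/
Uvular: /q/ ~ /qʰ/ ~ /qʼ/
Palatal: only /cʼ/ (ejective); no aspirated partner.
So /cʼ/ is the unpaired segment.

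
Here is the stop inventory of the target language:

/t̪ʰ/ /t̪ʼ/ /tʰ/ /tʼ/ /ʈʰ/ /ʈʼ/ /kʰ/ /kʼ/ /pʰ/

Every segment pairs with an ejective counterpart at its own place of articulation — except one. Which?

Dental: /t̪ʰ/ ~ /t̪ʼ/
Alveolar: /tʰ/ ~ /tʼ/
Retroflex: /ʈʰ/ ~ /ʈʼ/
Velar: /kʰ/ ~ /kʼ/
Bilabial: only /pʰ/ (aspirated); no ejective partner.
So /pʰ/ is the unpaired segment.

/pʰ/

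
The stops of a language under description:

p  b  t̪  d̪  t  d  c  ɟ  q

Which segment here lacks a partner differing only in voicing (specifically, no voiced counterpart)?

Bilabial: /p/ ~ /b/
Dental: /t̪/ ~ /d̪/
Alveolar: /t/ ~ /d/
Palatal: /c/ ~ /ɟ/
Uvular: only /q/ (voiceless); no voiced partner.
So /q/ is the unpaired segment.

/q/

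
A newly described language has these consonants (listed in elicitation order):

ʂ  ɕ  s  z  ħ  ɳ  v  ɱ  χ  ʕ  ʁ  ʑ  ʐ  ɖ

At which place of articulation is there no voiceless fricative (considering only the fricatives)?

place of articulation  voiceless  voiced  
labiodental       —         v       
alveolar          s         z       
retroflex         ʂ         ʐ       
alveolo-palatal   ɕ         ʑ       
uvular            χ         ʁ       
pharyngeal        ħ         ʕ       
Every place of articulation has a voiceless member except labiodental, where /f/ would be expected.

labiodental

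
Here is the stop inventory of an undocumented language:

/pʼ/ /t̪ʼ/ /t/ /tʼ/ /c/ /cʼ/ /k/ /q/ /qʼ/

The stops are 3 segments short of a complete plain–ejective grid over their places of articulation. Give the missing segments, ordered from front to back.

/p/, /t̪/, /kʼ/

Plain: /t/ (alveolar), /c/ (palatal), /k/ (velar), /q/ (uvular).
Ejective: /pʼ/ (bilabial), /t̪ʼ/ (dental), /tʼ/ (alveolar), /cʼ/ (palatal), /qʼ/ (uvular).
Gaps, from front to back: bilabial lacks plain (/p/); dental lacks plain (/t̪/); velar lacks ejective (/kʼ/).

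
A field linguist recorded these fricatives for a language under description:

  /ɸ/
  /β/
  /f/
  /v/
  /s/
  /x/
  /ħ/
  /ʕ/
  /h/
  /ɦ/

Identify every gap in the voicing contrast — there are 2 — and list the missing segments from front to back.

place of articulation  voiceless  voiced  
bilabial          ɸ         β       
labiodental       f         v       
alveolar          s         —       
velar             x         —       
pharyngeal        ħ         ʕ       
glottal           h         ɦ       
Gaps, from front to back: alveolar lacks voiced (/z/); velar lacks voiced (/ɣ/).

/z/, /ɣ/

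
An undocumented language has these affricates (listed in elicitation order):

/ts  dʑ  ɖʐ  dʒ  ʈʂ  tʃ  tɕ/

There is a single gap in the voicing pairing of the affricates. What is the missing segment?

alveolar: voiceless /ts/, voiced —.
postalveolar: voiceless /tʃ/, voiced /dʒ/.
retroflex: voiceless /ʈʂ/, voiced /ɖʐ/.
alveolo-palatal: voiceless /tɕ/, voiced /dʑ/.
The alveolar row has no voiced member, so the gap is the voiced alveolar affricate /dz/.

/dz/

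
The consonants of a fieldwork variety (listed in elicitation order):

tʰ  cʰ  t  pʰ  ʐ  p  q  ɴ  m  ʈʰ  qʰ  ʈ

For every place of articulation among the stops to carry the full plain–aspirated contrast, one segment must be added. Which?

/c/

bilabial: plain /p/, aspirated /pʰ/.
alveolar: plain /t/, aspirated /tʰ/.
retroflex: plain /ʈ/, aspirated /ʈʰ/.
palatal: plain —, aspirated /cʰ/.
uvular: plain /q/, aspirated /qʰ/.
The palatal row has no plain member, so the gap is the plain palatal stop /c/.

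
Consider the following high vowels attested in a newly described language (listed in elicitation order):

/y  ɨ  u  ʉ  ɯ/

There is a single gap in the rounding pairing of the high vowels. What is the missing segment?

Unrounded: /ɨ/ (central), /ɯ/ (back).
Rounded: /y/ (front), /ʉ/ (central), /u/ (back).
The front row has no unrounded member, so the gap is the front unrounded vowel /i/.

/i/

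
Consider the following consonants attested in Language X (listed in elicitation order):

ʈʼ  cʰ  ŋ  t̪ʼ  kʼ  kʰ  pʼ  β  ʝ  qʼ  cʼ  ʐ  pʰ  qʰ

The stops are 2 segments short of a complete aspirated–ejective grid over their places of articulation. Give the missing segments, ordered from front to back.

place of articulation  aspirated  ejective
bilabial          pʰ        pʼ      
dental            —         t̪ʼ     
retroflex         —         ʈʼ      
palatal           cʰ        cʼ      
velar             kʰ        kʼ      
uvular            qʰ        qʼ      
Gaps, from front to back: dental lacks aspirated (/t̪ʰ/); retroflex lacks aspirated (/ʈʰ/).

/t̪ʰ/, /ʈʰ/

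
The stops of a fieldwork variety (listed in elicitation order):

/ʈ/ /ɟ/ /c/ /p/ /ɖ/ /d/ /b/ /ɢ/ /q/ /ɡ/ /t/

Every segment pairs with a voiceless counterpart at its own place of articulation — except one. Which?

/ɡ/

Bilabial: /p/ ~ /b/
Alveolar: /t/ ~ /d/
Retroflex: /ʈ/ ~ /ɖ/
Palatal: /c/ ~ /ɟ/
Uvular: /q/ ~ /ɢ/
Velar: only /ɡ/ (voiced); no voiceless partner.
So /ɡ/ is the unpaired segment.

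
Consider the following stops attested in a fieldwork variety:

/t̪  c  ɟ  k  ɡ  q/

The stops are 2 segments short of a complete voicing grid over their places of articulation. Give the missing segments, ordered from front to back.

/d̪/, /ɢ/

dental: voiceless /t̪/, voiced —.
palatal: voiceless /c/, voiced /ɟ/.
velar: voiceless /k/, voiced /ɡ/.
uvular: voiceless /q/, voiced —.
Gaps, from front to back: dental lacks voiced (/d̪/); uvular lacks voiced (/ɢ/).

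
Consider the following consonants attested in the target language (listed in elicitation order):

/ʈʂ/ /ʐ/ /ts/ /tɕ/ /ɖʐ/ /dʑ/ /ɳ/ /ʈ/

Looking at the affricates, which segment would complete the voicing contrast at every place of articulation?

place of articulation  voiceless  voiced  
alveolar          ts        —       
retroflex         ʈʂ        ɖʐ      
alveolo-palatal   tɕ        dʑ      
The alveolar row has no voiced member, so the gap is the voiced alveolar affricate /dz/.

/dz/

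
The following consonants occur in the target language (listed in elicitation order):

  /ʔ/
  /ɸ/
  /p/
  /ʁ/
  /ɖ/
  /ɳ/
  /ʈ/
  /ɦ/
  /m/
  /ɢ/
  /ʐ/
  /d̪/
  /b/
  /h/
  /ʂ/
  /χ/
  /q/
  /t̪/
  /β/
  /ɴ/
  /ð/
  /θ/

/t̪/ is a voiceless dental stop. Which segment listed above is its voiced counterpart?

/d̪/

The voiced counterpart is a voiced dental stop — in this inventory, /d̪/.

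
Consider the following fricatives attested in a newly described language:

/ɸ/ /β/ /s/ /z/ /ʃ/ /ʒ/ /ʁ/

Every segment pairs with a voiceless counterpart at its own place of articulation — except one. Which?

/ʁ/

Bilabial: /ɸ/ ~ /β/
Alveolar: /s/ ~ /z/
Postalveolar: /ʃ/ ~ /ʒ/
Uvular: only /ʁ/ (voiced); no voiceless partner.
So /ʁ/ is the unpaired segment.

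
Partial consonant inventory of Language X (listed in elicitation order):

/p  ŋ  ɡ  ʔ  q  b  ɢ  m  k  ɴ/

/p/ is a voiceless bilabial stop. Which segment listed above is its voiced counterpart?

/b/

The voiced counterpart is a voiced bilabial stop — in this inventory, /b/.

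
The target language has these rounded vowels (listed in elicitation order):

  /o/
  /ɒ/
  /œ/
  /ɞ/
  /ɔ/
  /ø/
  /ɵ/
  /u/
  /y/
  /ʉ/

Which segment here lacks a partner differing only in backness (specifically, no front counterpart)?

High: /y/ ~ /ʉ/ ~ /u/
High-mid: /ø/ ~ /ɵ/ ~ /o/
Low-mid: /œ/ ~ /ɞ/ ~ /ɔ/
Low: only /ɒ/ (back); no front partner.
So /ɒ/ is the unpaired segment.

/ɒ/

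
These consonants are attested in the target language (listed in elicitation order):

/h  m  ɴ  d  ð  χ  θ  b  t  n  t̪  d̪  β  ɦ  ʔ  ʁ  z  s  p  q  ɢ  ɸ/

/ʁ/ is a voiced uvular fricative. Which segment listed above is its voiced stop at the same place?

/ɢ/

The voiced stop at the same place is a voiced uvular stop — in this inventory, /ɢ/.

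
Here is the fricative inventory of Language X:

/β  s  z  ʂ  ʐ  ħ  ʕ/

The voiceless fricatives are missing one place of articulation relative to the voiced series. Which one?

bilabial

place of articulation  voiceless  voiced  
bilabial          —         β       
alveolar          s         z       
retroflex         ʂ         ʐ       
pharyngeal        ħ         ʕ       
Every place of articulation has a voiceless member except bilabial, where /ɸ/ would be expected.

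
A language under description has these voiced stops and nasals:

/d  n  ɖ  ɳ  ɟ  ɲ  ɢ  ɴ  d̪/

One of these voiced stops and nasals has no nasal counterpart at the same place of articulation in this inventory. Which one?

Alveolar: /d/ ~ /n/
Retroflex: /ɖ/ ~ /ɳ/
Palatal: /ɟ/ ~ /ɲ/
Uvular: /ɢ/ ~ /ɴ/
Dental: only /d̪/ (oral stop); no nasal partner.
So /d̪/ is the unpaired segment.

/d̪/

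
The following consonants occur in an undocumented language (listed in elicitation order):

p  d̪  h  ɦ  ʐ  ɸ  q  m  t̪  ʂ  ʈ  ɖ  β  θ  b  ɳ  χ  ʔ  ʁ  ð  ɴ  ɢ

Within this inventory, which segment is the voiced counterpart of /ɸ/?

/ɸ/ is a voiceless bilabial fricative.
The voiced counterpart is a voiced bilabial fricative — in this inventory, /β/.

/β/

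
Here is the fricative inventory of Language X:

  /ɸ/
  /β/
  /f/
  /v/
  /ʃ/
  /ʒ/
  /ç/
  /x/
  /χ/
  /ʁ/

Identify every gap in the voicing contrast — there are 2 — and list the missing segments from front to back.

bilabial: voiceless /ɸ/, voiced /β/.
labiodental: voiceless /f/, voiced /v/.
postalveolar: voiceless /ʃ/, voiced /ʒ/.
palatal: voiceless /ç/, voiced —.
velar: voiceless /x/, voiced —.
uvular: voiceless /χ/, voiced /ʁ/.
Gaps, from front to back: palatal lacks voiced (/ʝ/); velar lacks voiced (/ɣ/).

/ʝ/, /ɣ/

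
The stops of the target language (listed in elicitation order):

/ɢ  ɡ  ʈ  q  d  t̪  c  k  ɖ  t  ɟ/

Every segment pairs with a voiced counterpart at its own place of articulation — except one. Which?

Alveolar: /t/ ~ /d/
Retroflex: /ʈ/ ~ /ɖ/
Palatal: /c/ ~ /ɟ/
Velar: /k/ ~ /ɡ/
Uvular: /q/ ~ /ɢ/
Dental: only /t̪/ (voiceless); no voiced partner.
So /t̪/ is the unpaired segment.

/t̪/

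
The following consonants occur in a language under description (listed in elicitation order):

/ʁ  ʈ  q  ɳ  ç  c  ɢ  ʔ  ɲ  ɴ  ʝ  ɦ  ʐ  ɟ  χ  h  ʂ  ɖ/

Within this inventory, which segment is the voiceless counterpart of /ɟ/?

/c/

/ɟ/ is a voiced palatal stop.
The voiceless counterpart is a voiceless palatal stop — in this inventory, /c/.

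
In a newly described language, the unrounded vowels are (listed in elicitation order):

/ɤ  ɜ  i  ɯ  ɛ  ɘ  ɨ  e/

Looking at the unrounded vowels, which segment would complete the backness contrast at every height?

/ʌ/

high: front /i/, central /ɨ/, back /ɯ/.
high-mid: front /e/, central /ɘ/, back /ɤ/.
low-mid: front /ɛ/, central /ɜ/, back —.
The low-mid row has no back member, so the gap is the low-mid back unrounded vowel /ʌ/.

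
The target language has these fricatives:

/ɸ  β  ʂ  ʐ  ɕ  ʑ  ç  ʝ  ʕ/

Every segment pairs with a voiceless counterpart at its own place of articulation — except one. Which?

Bilabial: /ɸ/ ~ /β/
Retroflex: /ʂ/ ~ /ʐ/
Alveolo-palatal: /ɕ/ ~ /ʑ/
Palatal: /ç/ ~ /ʝ/
Pharyngeal: only /ʕ/ (voiced); no voiceless partner.
So /ʕ/ is the unpaired segment.

/ʕ/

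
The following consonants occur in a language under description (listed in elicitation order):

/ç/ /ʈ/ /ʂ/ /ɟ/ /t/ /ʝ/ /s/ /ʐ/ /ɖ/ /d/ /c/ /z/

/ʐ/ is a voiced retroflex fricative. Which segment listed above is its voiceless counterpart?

The voiceless counterpart is a voiceless retroflex fricative — in this inventory, /ʂ/.

/ʂ/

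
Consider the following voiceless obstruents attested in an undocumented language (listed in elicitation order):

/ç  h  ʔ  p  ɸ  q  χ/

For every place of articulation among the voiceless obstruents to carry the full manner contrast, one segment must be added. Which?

/c/

bilabial: stop /p/, fricative /ɸ/.
palatal: stop —, fricative /ç/.
uvular: stop /q/, fricative /χ/.
glottal: stop /ʔ/, fricative /h/.
The palatal row has no stop member, so the gap is the palatal stop /c/.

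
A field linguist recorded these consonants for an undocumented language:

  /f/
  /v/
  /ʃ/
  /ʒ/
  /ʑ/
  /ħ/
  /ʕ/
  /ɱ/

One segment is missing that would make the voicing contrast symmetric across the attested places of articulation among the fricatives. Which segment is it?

/ɕ/

labiodental: voiceless /f/, voiced /v/.
postalveolar: voiceless /ʃ/, voiced /ʒ/.
alveolo-palatal: voiceless —, voiced /ʑ/.
pharyngeal: voiceless /ħ/, voiced /ʕ/.
The alveolo-palatal row has no voiceless member, so the gap is the voiceless alveolo-palatal fricative /ɕ/.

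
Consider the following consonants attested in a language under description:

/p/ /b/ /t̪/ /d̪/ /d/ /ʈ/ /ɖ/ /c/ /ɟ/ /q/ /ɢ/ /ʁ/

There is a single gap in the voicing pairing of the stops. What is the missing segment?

/t/

place of articulation  voiceless  voiced  
bilabial          p         b       
dental            t̪        d̪      
alveolar          —         d       
retroflex         ʈ         ɖ       
palatal           c         ɟ       
uvular            q         ɢ       
The alveolar row has no voiceless member, so the gap is the voiceless alveolar stop /t/.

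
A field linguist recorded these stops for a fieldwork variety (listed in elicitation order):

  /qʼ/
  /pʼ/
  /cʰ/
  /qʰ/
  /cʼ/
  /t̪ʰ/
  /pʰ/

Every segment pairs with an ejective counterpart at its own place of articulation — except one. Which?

Bilabial: /pʰ/ ~ /pʼ/
Palatal: /cʰ/ ~ /cʼ/
Uvular: /qʰ/ ~ /qʼ/
Dental: only /t̪ʰ/ (aspirated); no ejective partner.
So /t̪ʰ/ is the unpaired segment.

/t̪ʰ/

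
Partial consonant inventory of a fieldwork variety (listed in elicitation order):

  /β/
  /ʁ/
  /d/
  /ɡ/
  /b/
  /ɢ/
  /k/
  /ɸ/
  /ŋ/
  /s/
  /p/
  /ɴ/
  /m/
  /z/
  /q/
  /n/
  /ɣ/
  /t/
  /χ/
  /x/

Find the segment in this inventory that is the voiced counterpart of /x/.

/ɣ/

/x/ is a voiceless velar fricative.
The voiced counterpart is a voiced velar fricative — in this inventory, /ɣ/.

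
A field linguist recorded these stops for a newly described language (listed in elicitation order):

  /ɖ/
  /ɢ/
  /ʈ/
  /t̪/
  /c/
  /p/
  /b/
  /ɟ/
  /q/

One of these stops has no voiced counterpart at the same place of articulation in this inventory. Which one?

/t̪/

Bilabial: /p/ ~ /b/
Retroflex: /ʈ/ ~ /ɖ/
Palatal: /c/ ~ /ɟ/
Uvular: /q/ ~ /ɢ/
Dental: only /t̪/ (voiceless); no voiced partner.
So /t̪/ is the unpaired segment.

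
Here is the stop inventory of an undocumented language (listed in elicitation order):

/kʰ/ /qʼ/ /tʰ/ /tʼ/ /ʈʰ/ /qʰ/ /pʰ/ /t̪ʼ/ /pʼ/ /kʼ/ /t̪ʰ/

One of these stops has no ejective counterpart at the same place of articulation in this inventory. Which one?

Bilabial: /pʰ/ ~ /pʼ/
Dental: /t̪ʰ/ ~ /t̪ʼ/
Alveolar: /tʰ/ ~ /tʼ/
Velar: /kʰ/ ~ /kʼ/
Uvular: /qʰ/ ~ /qʼ/
Retroflex: only /ʈʰ/ (aspirated); no ejective partner.
So /ʈʰ/ is the unpaired segment.

/ʈʰ/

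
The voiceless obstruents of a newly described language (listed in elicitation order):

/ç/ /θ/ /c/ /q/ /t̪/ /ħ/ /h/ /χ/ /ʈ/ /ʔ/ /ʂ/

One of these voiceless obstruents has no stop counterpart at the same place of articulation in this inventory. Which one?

/ħ/

Dental: /t̪/ ~ /θ/
Retroflex: /ʈ/ ~ /ʂ/
Palatal: /c/ ~ /ç/
Uvular: /q/ ~ /χ/
Glottal: /ʔ/ ~ /h/
Pharyngeal: only /ħ/ (fricative); no stop partner.
So /ħ/ is the unpaired segment.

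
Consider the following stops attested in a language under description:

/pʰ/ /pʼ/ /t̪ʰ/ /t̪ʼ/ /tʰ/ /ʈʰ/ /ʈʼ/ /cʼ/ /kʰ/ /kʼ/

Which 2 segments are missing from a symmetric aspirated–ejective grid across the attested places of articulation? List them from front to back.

/tʼ/, /cʰ/

Aspirated: /pʰ/ (bilabial), /t̪ʰ/ (dental), /tʰ/ (alveolar), /ʈʰ/ (retroflex), /kʰ/ (velar).
Ejective: /pʼ/ (bilabial), /t̪ʼ/ (dental), /ʈʼ/ (retroflex), /cʼ/ (palatal), /kʼ/ (velar).
Gaps, from front to back: alveolar lacks ejective (/tʼ/); palatal lacks aspirated (/cʰ/).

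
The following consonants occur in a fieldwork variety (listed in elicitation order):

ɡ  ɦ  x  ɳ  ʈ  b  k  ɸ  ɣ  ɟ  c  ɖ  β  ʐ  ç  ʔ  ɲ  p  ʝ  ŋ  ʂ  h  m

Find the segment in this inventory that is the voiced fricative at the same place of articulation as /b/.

/β/

/b/ is a voiced bilabial stop.
The voiced fricative at the same place is a voiced bilabial fricative — in this inventory, /β/.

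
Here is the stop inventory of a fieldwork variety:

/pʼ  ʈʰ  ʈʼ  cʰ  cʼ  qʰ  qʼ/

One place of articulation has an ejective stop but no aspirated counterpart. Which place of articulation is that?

bilabial

Aspirated: /ʈʰ/ (retroflex), /cʰ/ (palatal), /qʰ/ (uvular).
Ejective: /pʼ/ (bilabial), /ʈʼ/ (retroflex), /cʼ/ (palatal), /qʼ/ (uvular).
Every place of articulation has an aspirated member except bilabial, where /pʰ/ would be expected.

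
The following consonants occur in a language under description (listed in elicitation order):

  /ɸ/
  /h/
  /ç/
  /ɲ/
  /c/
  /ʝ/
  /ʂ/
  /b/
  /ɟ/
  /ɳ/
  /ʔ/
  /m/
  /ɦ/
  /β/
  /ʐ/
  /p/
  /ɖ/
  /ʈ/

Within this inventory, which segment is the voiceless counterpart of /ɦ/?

/h/

/ɦ/ is a voiced glottal fricative.
The voiceless counterpart is a voiceless glottal fricative — in this inventory, /h/.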